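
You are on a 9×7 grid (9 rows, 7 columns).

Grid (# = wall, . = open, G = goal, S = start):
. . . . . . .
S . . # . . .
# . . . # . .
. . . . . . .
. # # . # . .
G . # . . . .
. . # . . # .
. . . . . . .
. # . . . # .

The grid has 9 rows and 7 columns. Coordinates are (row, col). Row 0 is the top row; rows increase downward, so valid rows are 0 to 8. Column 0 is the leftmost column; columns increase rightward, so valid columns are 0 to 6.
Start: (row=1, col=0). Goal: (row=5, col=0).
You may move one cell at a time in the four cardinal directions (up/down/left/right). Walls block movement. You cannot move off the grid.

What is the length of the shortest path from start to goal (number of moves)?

BFS from (row=1, col=0) until reaching (row=5, col=0):
  Distance 0: (row=1, col=0)
  Distance 1: (row=0, col=0), (row=1, col=1)
  Distance 2: (row=0, col=1), (row=1, col=2), (row=2, col=1)
  Distance 3: (row=0, col=2), (row=2, col=2), (row=3, col=1)
  Distance 4: (row=0, col=3), (row=2, col=3), (row=3, col=0), (row=3, col=2)
  Distance 5: (row=0, col=4), (row=3, col=3), (row=4, col=0)
  Distance 6: (row=0, col=5), (row=1, col=4), (row=3, col=4), (row=4, col=3), (row=5, col=0)  <- goal reached here
One shortest path (6 moves): (row=1, col=0) -> (row=1, col=1) -> (row=2, col=1) -> (row=3, col=1) -> (row=3, col=0) -> (row=4, col=0) -> (row=5, col=0)

Answer: Shortest path length: 6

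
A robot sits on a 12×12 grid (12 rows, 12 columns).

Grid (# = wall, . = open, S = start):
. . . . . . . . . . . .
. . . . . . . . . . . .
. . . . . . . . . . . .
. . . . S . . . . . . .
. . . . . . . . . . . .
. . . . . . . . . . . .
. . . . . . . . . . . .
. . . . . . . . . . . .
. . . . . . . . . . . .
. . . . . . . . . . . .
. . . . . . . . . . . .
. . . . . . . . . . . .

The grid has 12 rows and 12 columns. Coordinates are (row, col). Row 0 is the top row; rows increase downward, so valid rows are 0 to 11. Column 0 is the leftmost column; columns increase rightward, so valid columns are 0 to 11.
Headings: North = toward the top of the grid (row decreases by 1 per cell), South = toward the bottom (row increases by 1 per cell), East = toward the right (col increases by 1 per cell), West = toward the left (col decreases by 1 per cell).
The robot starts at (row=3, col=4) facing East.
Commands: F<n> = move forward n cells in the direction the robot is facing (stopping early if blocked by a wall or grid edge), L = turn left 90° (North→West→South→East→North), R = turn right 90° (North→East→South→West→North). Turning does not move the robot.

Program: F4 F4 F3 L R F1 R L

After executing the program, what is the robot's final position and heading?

Start: (row=3, col=4), facing East
  F4: move forward 4, now at (row=3, col=8)
  F4: move forward 3/4 (blocked), now at (row=3, col=11)
  F3: move forward 0/3 (blocked), now at (row=3, col=11)
  L: turn left, now facing North
  R: turn right, now facing East
  F1: move forward 0/1 (blocked), now at (row=3, col=11)
  R: turn right, now facing South
  L: turn left, now facing East
Final: (row=3, col=11), facing East

Answer: Final position: (row=3, col=11), facing East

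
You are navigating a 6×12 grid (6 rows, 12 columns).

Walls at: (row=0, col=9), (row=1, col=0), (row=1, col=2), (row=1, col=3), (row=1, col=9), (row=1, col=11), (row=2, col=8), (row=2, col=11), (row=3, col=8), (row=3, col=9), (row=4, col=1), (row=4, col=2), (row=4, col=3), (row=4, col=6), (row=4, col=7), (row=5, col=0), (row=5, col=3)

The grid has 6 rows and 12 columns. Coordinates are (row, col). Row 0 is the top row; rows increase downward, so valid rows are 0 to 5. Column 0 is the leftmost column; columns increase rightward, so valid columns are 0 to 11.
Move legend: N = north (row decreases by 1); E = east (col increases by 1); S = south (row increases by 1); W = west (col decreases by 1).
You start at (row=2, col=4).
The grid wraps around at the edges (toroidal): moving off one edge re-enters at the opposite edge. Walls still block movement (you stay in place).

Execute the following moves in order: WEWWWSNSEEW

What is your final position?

Start: (row=2, col=4)
  W (west): (row=2, col=4) -> (row=2, col=3)
  E (east): (row=2, col=3) -> (row=2, col=4)
  W (west): (row=2, col=4) -> (row=2, col=3)
  W (west): (row=2, col=3) -> (row=2, col=2)
  W (west): (row=2, col=2) -> (row=2, col=1)
  S (south): (row=2, col=1) -> (row=3, col=1)
  N (north): (row=3, col=1) -> (row=2, col=1)
  S (south): (row=2, col=1) -> (row=3, col=1)
  E (east): (row=3, col=1) -> (row=3, col=2)
  E (east): (row=3, col=2) -> (row=3, col=3)
  W (west): (row=3, col=3) -> (row=3, col=2)
Final: (row=3, col=2)

Answer: Final position: (row=3, col=2)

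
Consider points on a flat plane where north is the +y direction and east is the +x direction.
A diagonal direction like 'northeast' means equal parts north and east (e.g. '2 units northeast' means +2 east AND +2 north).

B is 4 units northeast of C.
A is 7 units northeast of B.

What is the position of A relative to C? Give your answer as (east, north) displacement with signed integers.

Place C at the origin (east=0, north=0).
  B is 4 units northeast of C: delta (east=+4, north=+4); B at (east=4, north=4).
  A is 7 units northeast of B: delta (east=+7, north=+7); A at (east=11, north=11).
Therefore A relative to C: (east=11, north=11).

Answer: A is at (east=11, north=11) relative to C.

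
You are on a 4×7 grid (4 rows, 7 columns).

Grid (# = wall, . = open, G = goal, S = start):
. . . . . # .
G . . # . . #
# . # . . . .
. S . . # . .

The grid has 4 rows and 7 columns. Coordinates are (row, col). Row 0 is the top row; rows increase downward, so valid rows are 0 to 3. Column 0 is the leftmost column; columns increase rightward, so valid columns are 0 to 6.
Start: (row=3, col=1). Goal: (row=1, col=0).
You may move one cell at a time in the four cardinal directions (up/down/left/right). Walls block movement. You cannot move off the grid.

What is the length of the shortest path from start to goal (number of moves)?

Answer: Shortest path length: 3

Derivation:
BFS from (row=3, col=1) until reaching (row=1, col=0):
  Distance 0: (row=3, col=1)
  Distance 1: (row=2, col=1), (row=3, col=0), (row=3, col=2)
  Distance 2: (row=1, col=1), (row=3, col=3)
  Distance 3: (row=0, col=1), (row=1, col=0), (row=1, col=2), (row=2, col=3)  <- goal reached here
One shortest path (3 moves): (row=3, col=1) -> (row=2, col=1) -> (row=1, col=1) -> (row=1, col=0)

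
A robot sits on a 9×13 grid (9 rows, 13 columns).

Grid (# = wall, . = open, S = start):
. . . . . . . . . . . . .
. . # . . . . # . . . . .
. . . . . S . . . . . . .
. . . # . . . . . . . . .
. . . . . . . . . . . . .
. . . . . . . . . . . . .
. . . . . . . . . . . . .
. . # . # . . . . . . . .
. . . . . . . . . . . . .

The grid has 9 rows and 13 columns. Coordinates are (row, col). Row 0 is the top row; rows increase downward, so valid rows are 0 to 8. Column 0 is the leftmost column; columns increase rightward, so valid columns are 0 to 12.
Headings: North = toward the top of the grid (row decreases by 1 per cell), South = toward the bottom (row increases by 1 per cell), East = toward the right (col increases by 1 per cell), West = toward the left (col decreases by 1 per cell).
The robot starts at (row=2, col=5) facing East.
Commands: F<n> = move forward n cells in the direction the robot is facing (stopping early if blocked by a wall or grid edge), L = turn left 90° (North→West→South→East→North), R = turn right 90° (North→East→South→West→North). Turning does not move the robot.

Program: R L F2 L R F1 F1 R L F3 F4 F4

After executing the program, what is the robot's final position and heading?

Start: (row=2, col=5), facing East
  R: turn right, now facing South
  L: turn left, now facing East
  F2: move forward 2, now at (row=2, col=7)
  L: turn left, now facing North
  R: turn right, now facing East
  F1: move forward 1, now at (row=2, col=8)
  F1: move forward 1, now at (row=2, col=9)
  R: turn right, now facing South
  L: turn left, now facing East
  F3: move forward 3, now at (row=2, col=12)
  F4: move forward 0/4 (blocked), now at (row=2, col=12)
  F4: move forward 0/4 (blocked), now at (row=2, col=12)
Final: (row=2, col=12), facing East

Answer: Final position: (row=2, col=12), facing East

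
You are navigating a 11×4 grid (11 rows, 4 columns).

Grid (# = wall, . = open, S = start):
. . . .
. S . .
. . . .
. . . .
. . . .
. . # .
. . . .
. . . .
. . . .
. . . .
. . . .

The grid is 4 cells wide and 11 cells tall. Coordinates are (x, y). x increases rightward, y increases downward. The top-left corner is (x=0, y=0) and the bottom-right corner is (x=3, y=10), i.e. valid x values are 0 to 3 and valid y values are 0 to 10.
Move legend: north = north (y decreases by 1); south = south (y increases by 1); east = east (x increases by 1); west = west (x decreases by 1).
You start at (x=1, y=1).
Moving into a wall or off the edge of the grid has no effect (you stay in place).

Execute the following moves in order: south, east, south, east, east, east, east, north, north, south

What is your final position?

Answer: Final position: (x=3, y=2)

Derivation:
Start: (x=1, y=1)
  south (south): (x=1, y=1) -> (x=1, y=2)
  east (east): (x=1, y=2) -> (x=2, y=2)
  south (south): (x=2, y=2) -> (x=2, y=3)
  east (east): (x=2, y=3) -> (x=3, y=3)
  [×3]east (east): blocked, stay at (x=3, y=3)
  north (north): (x=3, y=3) -> (x=3, y=2)
  north (north): (x=3, y=2) -> (x=3, y=1)
  south (south): (x=3, y=1) -> (x=3, y=2)
Final: (x=3, y=2)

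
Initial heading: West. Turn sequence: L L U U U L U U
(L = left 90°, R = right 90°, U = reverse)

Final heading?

Start: West
  L (left (90° counter-clockwise)) -> South
  L (left (90° counter-clockwise)) -> East
  U (U-turn (180°)) -> West
  U (U-turn (180°)) -> East
  U (U-turn (180°)) -> West
  L (left (90° counter-clockwise)) -> South
  U (U-turn (180°)) -> North
  U (U-turn (180°)) -> South
Final: South

Answer: Final heading: South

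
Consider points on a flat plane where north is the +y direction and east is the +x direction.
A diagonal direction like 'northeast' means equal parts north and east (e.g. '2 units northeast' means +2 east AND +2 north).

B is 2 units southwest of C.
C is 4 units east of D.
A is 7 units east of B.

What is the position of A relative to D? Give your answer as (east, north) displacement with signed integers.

Answer: A is at (east=9, north=-2) relative to D.

Derivation:
Place D at the origin (east=0, north=0).
  C is 4 units east of D: delta (east=+4, north=+0); C at (east=4, north=0).
  B is 2 units southwest of C: delta (east=-2, north=-2); B at (east=2, north=-2).
  A is 7 units east of B: delta (east=+7, north=+0); A at (east=9, north=-2).
Therefore A relative to D: (east=9, north=-2).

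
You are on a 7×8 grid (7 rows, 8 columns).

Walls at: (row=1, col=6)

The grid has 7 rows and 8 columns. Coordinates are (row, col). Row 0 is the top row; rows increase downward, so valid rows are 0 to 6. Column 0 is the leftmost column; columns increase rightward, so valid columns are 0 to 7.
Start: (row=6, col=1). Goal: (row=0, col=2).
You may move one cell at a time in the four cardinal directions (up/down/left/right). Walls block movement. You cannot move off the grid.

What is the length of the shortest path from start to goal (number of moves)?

Answer: Shortest path length: 7

Derivation:
BFS from (row=6, col=1) until reaching (row=0, col=2):
  Distance 0: (row=6, col=1)
  Distance 1: (row=5, col=1), (row=6, col=0), (row=6, col=2)
  Distance 2: (row=4, col=1), (row=5, col=0), (row=5, col=2), (row=6, col=3)
  Distance 3: (row=3, col=1), (row=4, col=0), (row=4, col=2), (row=5, col=3), (row=6, col=4)
  Distance 4: (row=2, col=1), (row=3, col=0), (row=3, col=2), (row=4, col=3), (row=5, col=4), (row=6, col=5)
  Distance 5: (row=1, col=1), (row=2, col=0), (row=2, col=2), (row=3, col=3), (row=4, col=4), (row=5, col=5), (row=6, col=6)
  Distance 6: (row=0, col=1), (row=1, col=0), (row=1, col=2), (row=2, col=3), (row=3, col=4), (row=4, col=5), (row=5, col=6), (row=6, col=7)
  Distance 7: (row=0, col=0), (row=0, col=2), (row=1, col=3), (row=2, col=4), (row=3, col=5), (row=4, col=6), (row=5, col=7)  <- goal reached here
One shortest path (7 moves): (row=6, col=1) -> (row=6, col=2) -> (row=5, col=2) -> (row=4, col=2) -> (row=3, col=2) -> (row=2, col=2) -> (row=1, col=2) -> (row=0, col=2)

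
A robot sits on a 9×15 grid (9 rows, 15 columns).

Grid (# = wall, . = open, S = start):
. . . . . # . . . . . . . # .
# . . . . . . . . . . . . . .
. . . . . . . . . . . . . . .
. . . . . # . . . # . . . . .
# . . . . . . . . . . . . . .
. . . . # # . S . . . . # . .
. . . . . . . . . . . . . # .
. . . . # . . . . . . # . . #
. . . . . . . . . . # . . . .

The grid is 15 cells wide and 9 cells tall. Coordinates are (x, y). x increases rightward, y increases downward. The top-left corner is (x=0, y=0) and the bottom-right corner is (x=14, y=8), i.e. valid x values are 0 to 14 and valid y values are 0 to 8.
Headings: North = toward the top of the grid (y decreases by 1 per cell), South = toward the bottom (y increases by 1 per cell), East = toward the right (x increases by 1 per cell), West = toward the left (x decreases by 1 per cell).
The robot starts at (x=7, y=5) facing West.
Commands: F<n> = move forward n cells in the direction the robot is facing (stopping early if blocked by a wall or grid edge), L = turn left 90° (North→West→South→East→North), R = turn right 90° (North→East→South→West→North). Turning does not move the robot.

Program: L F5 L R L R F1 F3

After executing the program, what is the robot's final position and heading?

Start: (x=7, y=5), facing West
  L: turn left, now facing South
  F5: move forward 3/5 (blocked), now at (x=7, y=8)
  L: turn left, now facing East
  R: turn right, now facing South
  L: turn left, now facing East
  R: turn right, now facing South
  F1: move forward 0/1 (blocked), now at (x=7, y=8)
  F3: move forward 0/3 (blocked), now at (x=7, y=8)
Final: (x=7, y=8), facing South

Answer: Final position: (x=7, y=8), facing South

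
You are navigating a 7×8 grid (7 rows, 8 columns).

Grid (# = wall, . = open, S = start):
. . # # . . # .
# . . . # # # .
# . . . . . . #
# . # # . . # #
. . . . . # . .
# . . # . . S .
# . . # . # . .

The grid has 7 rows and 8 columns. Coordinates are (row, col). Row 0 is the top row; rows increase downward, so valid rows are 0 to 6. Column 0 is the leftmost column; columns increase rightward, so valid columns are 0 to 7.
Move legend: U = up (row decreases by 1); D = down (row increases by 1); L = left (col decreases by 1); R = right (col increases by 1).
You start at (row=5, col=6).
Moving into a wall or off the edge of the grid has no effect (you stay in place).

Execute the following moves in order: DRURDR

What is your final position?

Answer: Final position: (row=6, col=7)

Derivation:
Start: (row=5, col=6)
  D (down): (row=5, col=6) -> (row=6, col=6)
  R (right): (row=6, col=6) -> (row=6, col=7)
  U (up): (row=6, col=7) -> (row=5, col=7)
  R (right): blocked, stay at (row=5, col=7)
  D (down): (row=5, col=7) -> (row=6, col=7)
  R (right): blocked, stay at (row=6, col=7)
Final: (row=6, col=7)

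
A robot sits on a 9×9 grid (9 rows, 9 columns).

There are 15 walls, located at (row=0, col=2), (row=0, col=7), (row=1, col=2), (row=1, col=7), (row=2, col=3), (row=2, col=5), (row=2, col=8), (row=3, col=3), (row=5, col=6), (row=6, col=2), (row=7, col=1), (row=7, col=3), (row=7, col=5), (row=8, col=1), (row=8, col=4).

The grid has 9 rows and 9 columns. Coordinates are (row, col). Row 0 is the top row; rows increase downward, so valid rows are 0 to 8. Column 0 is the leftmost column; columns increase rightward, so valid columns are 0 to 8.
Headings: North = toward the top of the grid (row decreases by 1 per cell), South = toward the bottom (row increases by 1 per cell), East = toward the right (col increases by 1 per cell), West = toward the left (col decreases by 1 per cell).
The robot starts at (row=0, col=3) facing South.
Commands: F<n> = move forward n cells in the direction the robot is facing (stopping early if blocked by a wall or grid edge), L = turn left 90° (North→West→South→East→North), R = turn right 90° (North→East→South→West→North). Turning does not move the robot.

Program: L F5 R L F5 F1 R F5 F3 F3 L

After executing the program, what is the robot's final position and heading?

Answer: Final position: (row=4, col=6), facing East

Derivation:
Start: (row=0, col=3), facing South
  L: turn left, now facing East
  F5: move forward 3/5 (blocked), now at (row=0, col=6)
  R: turn right, now facing South
  L: turn left, now facing East
  F5: move forward 0/5 (blocked), now at (row=0, col=6)
  F1: move forward 0/1 (blocked), now at (row=0, col=6)
  R: turn right, now facing South
  F5: move forward 4/5 (blocked), now at (row=4, col=6)
  F3: move forward 0/3 (blocked), now at (row=4, col=6)
  F3: move forward 0/3 (blocked), now at (row=4, col=6)
  L: turn left, now facing East
Final: (row=4, col=6), facing East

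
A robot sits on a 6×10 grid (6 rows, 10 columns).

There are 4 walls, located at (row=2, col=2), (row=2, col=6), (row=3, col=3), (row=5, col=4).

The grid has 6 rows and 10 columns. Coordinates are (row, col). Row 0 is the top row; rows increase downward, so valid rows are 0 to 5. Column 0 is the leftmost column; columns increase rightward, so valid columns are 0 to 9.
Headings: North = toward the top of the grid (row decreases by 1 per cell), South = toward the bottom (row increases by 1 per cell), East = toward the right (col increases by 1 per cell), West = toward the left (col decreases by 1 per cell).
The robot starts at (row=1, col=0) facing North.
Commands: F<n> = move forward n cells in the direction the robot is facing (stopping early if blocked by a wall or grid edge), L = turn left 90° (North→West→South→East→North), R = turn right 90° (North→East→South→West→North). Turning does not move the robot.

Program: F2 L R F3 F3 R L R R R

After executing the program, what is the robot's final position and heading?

Start: (row=1, col=0), facing North
  F2: move forward 1/2 (blocked), now at (row=0, col=0)
  L: turn left, now facing West
  R: turn right, now facing North
  F3: move forward 0/3 (blocked), now at (row=0, col=0)
  F3: move forward 0/3 (blocked), now at (row=0, col=0)
  R: turn right, now facing East
  L: turn left, now facing North
  R: turn right, now facing East
  R: turn right, now facing South
  R: turn right, now facing West
Final: (row=0, col=0), facing West

Answer: Final position: (row=0, col=0), facing West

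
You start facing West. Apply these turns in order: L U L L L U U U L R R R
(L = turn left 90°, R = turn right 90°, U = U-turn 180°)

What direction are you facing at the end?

Answer: Final heading: East

Derivation:
Start: West
  L (left (90° counter-clockwise)) -> South
  U (U-turn (180°)) -> North
  L (left (90° counter-clockwise)) -> West
  L (left (90° counter-clockwise)) -> South
  L (left (90° counter-clockwise)) -> East
  U (U-turn (180°)) -> West
  U (U-turn (180°)) -> East
  U (U-turn (180°)) -> West
  L (left (90° counter-clockwise)) -> South
  R (right (90° clockwise)) -> West
  R (right (90° clockwise)) -> North
  R (right (90° clockwise)) -> East
Final: East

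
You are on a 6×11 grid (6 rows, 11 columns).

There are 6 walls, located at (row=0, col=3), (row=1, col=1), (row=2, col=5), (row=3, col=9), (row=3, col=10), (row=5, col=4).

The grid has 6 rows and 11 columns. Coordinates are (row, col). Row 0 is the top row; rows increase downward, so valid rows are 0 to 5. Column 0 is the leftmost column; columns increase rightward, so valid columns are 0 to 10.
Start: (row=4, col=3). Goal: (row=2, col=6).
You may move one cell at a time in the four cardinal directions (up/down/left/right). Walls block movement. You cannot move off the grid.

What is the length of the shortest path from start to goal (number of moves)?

BFS from (row=4, col=3) until reaching (row=2, col=6):
  Distance 0: (row=4, col=3)
  Distance 1: (row=3, col=3), (row=4, col=2), (row=4, col=4), (row=5, col=3)
  Distance 2: (row=2, col=3), (row=3, col=2), (row=3, col=4), (row=4, col=1), (row=4, col=5), (row=5, col=2)
  Distance 3: (row=1, col=3), (row=2, col=2), (row=2, col=4), (row=3, col=1), (row=3, col=5), (row=4, col=0), (row=4, col=6), (row=5, col=1), (row=5, col=5)
  Distance 4: (row=1, col=2), (row=1, col=4), (row=2, col=1), (row=3, col=0), (row=3, col=6), (row=4, col=7), (row=5, col=0), (row=5, col=6)
  Distance 5: (row=0, col=2), (row=0, col=4), (row=1, col=5), (row=2, col=0), (row=2, col=6), (row=3, col=7), (row=4, col=8), (row=5, col=7)  <- goal reached here
One shortest path (5 moves): (row=4, col=3) -> (row=4, col=4) -> (row=4, col=5) -> (row=4, col=6) -> (row=3, col=6) -> (row=2, col=6)

Answer: Shortest path length: 5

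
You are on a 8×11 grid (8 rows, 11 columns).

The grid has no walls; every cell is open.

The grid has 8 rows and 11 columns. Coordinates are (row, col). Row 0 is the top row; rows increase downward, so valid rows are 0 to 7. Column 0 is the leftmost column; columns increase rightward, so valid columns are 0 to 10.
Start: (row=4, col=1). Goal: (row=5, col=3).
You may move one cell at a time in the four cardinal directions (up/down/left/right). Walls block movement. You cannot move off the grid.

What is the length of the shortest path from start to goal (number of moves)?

Answer: Shortest path length: 3

Derivation:
BFS from (row=4, col=1) until reaching (row=5, col=3):
  Distance 0: (row=4, col=1)
  Distance 1: (row=3, col=1), (row=4, col=0), (row=4, col=2), (row=5, col=1)
  Distance 2: (row=2, col=1), (row=3, col=0), (row=3, col=2), (row=4, col=3), (row=5, col=0), (row=5, col=2), (row=6, col=1)
  Distance 3: (row=1, col=1), (row=2, col=0), (row=2, col=2), (row=3, col=3), (row=4, col=4), (row=5, col=3), (row=6, col=0), (row=6, col=2), (row=7, col=1)  <- goal reached here
One shortest path (3 moves): (row=4, col=1) -> (row=4, col=2) -> (row=4, col=3) -> (row=5, col=3)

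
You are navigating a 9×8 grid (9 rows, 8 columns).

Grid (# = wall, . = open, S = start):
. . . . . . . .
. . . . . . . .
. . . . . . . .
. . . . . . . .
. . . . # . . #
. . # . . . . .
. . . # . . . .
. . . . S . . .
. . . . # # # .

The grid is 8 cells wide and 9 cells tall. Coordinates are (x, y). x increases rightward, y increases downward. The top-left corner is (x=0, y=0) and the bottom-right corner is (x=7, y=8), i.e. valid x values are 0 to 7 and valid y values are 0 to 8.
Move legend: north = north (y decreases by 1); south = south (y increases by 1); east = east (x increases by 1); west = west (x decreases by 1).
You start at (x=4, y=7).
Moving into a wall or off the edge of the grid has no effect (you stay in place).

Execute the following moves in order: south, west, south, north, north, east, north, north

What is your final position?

Start: (x=4, y=7)
  south (south): blocked, stay at (x=4, y=7)
  west (west): (x=4, y=7) -> (x=3, y=7)
  south (south): (x=3, y=7) -> (x=3, y=8)
  north (north): (x=3, y=8) -> (x=3, y=7)
  north (north): blocked, stay at (x=3, y=7)
  east (east): (x=3, y=7) -> (x=4, y=7)
  north (north): (x=4, y=7) -> (x=4, y=6)
  north (north): (x=4, y=6) -> (x=4, y=5)
Final: (x=4, y=5)

Answer: Final position: (x=4, y=5)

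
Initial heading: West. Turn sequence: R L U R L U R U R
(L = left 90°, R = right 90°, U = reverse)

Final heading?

Start: West
  R (right (90° clockwise)) -> North
  L (left (90° counter-clockwise)) -> West
  U (U-turn (180°)) -> East
  R (right (90° clockwise)) -> South
  L (left (90° counter-clockwise)) -> East
  U (U-turn (180°)) -> West
  R (right (90° clockwise)) -> North
  U (U-turn (180°)) -> South
  R (right (90° clockwise)) -> West
Final: West

Answer: Final heading: West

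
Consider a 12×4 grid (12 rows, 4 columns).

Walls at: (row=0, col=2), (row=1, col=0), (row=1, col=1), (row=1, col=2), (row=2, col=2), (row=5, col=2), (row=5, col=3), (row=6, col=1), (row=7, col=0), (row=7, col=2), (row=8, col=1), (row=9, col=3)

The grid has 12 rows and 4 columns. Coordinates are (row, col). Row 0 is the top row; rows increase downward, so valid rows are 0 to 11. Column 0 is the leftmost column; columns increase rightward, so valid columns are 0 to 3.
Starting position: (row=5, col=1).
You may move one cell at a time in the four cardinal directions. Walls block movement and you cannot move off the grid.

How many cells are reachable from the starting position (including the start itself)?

BFS flood-fill from (row=5, col=1):
  Distance 0: (row=5, col=1)
  Distance 1: (row=4, col=1), (row=5, col=0)
  Distance 2: (row=3, col=1), (row=4, col=0), (row=4, col=2), (row=6, col=0)
  Distance 3: (row=2, col=1), (row=3, col=0), (row=3, col=2), (row=4, col=3)
  Distance 4: (row=2, col=0), (row=3, col=3)
  Distance 5: (row=2, col=3)
  Distance 6: (row=1, col=3)
  Distance 7: (row=0, col=3)
Total reachable: 16 (grid has 36 open cells total)

Answer: Reachable cells: 16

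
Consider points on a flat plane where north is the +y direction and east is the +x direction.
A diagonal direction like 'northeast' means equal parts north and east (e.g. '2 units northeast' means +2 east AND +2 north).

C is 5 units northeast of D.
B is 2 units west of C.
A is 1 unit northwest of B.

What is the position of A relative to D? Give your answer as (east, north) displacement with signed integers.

Place D at the origin (east=0, north=0).
  C is 5 units northeast of D: delta (east=+5, north=+5); C at (east=5, north=5).
  B is 2 units west of C: delta (east=-2, north=+0); B at (east=3, north=5).
  A is 1 unit northwest of B: delta (east=-1, north=+1); A at (east=2, north=6).
Therefore A relative to D: (east=2, north=6).

Answer: A is at (east=2, north=6) relative to D.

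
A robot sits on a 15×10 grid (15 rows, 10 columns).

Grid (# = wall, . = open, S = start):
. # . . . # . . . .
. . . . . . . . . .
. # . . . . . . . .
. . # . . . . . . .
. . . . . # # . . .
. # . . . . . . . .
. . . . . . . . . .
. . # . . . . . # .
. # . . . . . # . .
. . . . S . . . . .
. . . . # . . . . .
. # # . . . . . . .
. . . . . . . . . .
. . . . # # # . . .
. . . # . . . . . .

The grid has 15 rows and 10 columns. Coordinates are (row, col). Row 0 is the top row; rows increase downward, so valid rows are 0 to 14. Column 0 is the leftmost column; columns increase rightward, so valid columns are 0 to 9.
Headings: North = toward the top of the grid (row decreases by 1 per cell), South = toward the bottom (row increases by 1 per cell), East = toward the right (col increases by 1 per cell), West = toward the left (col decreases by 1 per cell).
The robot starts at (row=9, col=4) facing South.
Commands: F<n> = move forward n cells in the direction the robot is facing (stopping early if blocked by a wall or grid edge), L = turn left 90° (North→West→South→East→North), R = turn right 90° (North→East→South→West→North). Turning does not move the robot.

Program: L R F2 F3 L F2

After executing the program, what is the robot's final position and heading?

Answer: Final position: (row=9, col=6), facing East

Derivation:
Start: (row=9, col=4), facing South
  L: turn left, now facing East
  R: turn right, now facing South
  F2: move forward 0/2 (blocked), now at (row=9, col=4)
  F3: move forward 0/3 (blocked), now at (row=9, col=4)
  L: turn left, now facing East
  F2: move forward 2, now at (row=9, col=6)
Final: (row=9, col=6), facing East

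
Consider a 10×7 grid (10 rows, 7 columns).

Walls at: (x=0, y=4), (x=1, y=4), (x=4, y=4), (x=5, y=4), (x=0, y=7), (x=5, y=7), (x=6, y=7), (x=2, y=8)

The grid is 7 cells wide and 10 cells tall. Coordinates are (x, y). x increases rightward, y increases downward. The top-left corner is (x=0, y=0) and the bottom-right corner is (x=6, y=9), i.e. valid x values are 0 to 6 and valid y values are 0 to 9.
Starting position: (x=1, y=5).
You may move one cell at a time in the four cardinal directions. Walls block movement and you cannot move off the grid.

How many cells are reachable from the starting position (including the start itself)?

BFS flood-fill from (x=1, y=5):
  Distance 0: (x=1, y=5)
  Distance 1: (x=0, y=5), (x=2, y=5), (x=1, y=6)
  Distance 2: (x=2, y=4), (x=3, y=5), (x=0, y=6), (x=2, y=6), (x=1, y=7)
  Distance 3: (x=2, y=3), (x=3, y=4), (x=4, y=5), (x=3, y=6), (x=2, y=7), (x=1, y=8)
  Distance 4: (x=2, y=2), (x=1, y=3), (x=3, y=3), (x=5, y=5), (x=4, y=6), (x=3, y=7), (x=0, y=8), (x=1, y=9)
  Distance 5: (x=2, y=1), (x=1, y=2), (x=3, y=2), (x=0, y=3), (x=4, y=3), (x=6, y=5), (x=5, y=6), (x=4, y=7), (x=3, y=8), (x=0, y=9), (x=2, y=9)
  Distance 6: (x=2, y=0), (x=1, y=1), (x=3, y=1), (x=0, y=2), (x=4, y=2), (x=5, y=3), (x=6, y=4), (x=6, y=6), (x=4, y=8), (x=3, y=9)
  Distance 7: (x=1, y=0), (x=3, y=0), (x=0, y=1), (x=4, y=1), (x=5, y=2), (x=6, y=3), (x=5, y=8), (x=4, y=9)
  Distance 8: (x=0, y=0), (x=4, y=0), (x=5, y=1), (x=6, y=2), (x=6, y=8), (x=5, y=9)
  Distance 9: (x=5, y=0), (x=6, y=1), (x=6, y=9)
  Distance 10: (x=6, y=0)
Total reachable: 62 (grid has 62 open cells total)

Answer: Reachable cells: 62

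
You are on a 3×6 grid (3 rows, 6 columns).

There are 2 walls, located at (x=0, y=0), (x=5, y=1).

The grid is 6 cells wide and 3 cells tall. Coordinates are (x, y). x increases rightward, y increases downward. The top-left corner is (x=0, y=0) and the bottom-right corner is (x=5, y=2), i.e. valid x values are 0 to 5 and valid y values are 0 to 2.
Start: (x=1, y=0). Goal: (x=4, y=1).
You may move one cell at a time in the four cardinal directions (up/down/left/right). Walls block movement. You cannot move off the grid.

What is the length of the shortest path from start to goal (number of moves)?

BFS from (x=1, y=0) until reaching (x=4, y=1):
  Distance 0: (x=1, y=0)
  Distance 1: (x=2, y=0), (x=1, y=1)
  Distance 2: (x=3, y=0), (x=0, y=1), (x=2, y=1), (x=1, y=2)
  Distance 3: (x=4, y=0), (x=3, y=1), (x=0, y=2), (x=2, y=2)
  Distance 4: (x=5, y=0), (x=4, y=1), (x=3, y=2)  <- goal reached here
One shortest path (4 moves): (x=1, y=0) -> (x=2, y=0) -> (x=3, y=0) -> (x=4, y=0) -> (x=4, y=1)

Answer: Shortest path length: 4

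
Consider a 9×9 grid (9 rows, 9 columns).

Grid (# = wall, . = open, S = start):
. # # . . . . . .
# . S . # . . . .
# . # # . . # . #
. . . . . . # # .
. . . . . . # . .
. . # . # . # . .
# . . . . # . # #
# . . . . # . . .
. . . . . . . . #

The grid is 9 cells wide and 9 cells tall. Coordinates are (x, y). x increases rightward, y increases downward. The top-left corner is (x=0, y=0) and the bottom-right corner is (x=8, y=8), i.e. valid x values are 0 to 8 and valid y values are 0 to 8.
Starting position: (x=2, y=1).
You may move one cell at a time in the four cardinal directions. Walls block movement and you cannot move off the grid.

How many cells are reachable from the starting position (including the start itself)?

Answer: Reachable cells: 53

Derivation:
BFS flood-fill from (x=2, y=1):
  Distance 0: (x=2, y=1)
  Distance 1: (x=1, y=1), (x=3, y=1)
  Distance 2: (x=3, y=0), (x=1, y=2)
  Distance 3: (x=4, y=0), (x=1, y=3)
  Distance 4: (x=5, y=0), (x=0, y=3), (x=2, y=3), (x=1, y=4)
  Distance 5: (x=6, y=0), (x=5, y=1), (x=3, y=3), (x=0, y=4), (x=2, y=4), (x=1, y=5)
  Distance 6: (x=7, y=0), (x=6, y=1), (x=5, y=2), (x=4, y=3), (x=3, y=4), (x=0, y=5), (x=1, y=6)
  Distance 7: (x=8, y=0), (x=7, y=1), (x=4, y=2), (x=5, y=3), (x=4, y=4), (x=3, y=5), (x=2, y=6), (x=1, y=7)
  Distance 8: (x=8, y=1), (x=7, y=2), (x=5, y=4), (x=3, y=6), (x=2, y=7), (x=1, y=8)
  Distance 9: (x=5, y=5), (x=4, y=6), (x=3, y=7), (x=0, y=8), (x=2, y=8)
  Distance 10: (x=4, y=7), (x=3, y=8)
  Distance 11: (x=4, y=8)
  Distance 12: (x=5, y=8)
  Distance 13: (x=6, y=8)
  Distance 14: (x=6, y=7), (x=7, y=8)
  Distance 15: (x=6, y=6), (x=7, y=7)
  Distance 16: (x=8, y=7)
Total reachable: 53 (grid has 59 open cells total)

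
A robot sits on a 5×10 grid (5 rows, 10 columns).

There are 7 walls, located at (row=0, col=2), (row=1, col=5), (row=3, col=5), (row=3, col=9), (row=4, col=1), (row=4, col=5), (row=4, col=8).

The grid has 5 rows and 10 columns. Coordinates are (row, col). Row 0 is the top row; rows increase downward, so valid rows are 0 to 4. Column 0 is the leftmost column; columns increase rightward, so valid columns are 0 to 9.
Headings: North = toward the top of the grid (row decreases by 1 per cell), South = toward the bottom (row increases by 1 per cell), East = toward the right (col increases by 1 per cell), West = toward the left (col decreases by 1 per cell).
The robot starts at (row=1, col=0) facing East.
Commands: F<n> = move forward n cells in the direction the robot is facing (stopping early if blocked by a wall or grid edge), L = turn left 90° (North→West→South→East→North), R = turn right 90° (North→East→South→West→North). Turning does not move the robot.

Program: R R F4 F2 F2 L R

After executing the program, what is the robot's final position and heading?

Start: (row=1, col=0), facing East
  R: turn right, now facing South
  R: turn right, now facing West
  F4: move forward 0/4 (blocked), now at (row=1, col=0)
  F2: move forward 0/2 (blocked), now at (row=1, col=0)
  F2: move forward 0/2 (blocked), now at (row=1, col=0)
  L: turn left, now facing South
  R: turn right, now facing West
Final: (row=1, col=0), facing West

Answer: Final position: (row=1, col=0), facing West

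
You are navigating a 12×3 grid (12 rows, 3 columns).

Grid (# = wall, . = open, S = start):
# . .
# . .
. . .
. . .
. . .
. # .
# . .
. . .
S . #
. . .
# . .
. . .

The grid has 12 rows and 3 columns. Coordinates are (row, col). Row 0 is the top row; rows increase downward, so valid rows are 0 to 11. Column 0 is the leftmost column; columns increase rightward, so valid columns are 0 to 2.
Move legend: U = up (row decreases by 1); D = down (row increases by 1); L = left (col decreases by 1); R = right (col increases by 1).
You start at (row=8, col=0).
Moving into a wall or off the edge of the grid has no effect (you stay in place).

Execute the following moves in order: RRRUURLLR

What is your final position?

Start: (row=8, col=0)
  R (right): (row=8, col=0) -> (row=8, col=1)
  R (right): blocked, stay at (row=8, col=1)
  R (right): blocked, stay at (row=8, col=1)
  U (up): (row=8, col=1) -> (row=7, col=1)
  U (up): (row=7, col=1) -> (row=6, col=1)
  R (right): (row=6, col=1) -> (row=6, col=2)
  L (left): (row=6, col=2) -> (row=6, col=1)
  L (left): blocked, stay at (row=6, col=1)
  R (right): (row=6, col=1) -> (row=6, col=2)
Final: (row=6, col=2)

Answer: Final position: (row=6, col=2)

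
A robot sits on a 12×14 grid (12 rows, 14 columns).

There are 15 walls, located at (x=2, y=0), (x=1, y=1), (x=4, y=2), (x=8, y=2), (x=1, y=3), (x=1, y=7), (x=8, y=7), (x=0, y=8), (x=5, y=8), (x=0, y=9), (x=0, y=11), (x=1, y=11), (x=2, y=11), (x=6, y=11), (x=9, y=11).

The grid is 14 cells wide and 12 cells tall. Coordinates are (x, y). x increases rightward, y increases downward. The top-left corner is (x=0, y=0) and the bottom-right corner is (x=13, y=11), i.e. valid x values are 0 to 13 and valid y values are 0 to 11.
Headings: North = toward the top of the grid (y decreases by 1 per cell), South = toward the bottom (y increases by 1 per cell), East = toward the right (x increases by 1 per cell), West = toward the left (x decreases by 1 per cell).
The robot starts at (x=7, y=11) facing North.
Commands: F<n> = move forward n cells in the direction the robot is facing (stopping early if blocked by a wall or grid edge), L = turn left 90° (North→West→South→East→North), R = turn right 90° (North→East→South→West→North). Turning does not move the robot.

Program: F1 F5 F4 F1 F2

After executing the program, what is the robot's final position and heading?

Start: (x=7, y=11), facing North
  F1: move forward 1, now at (x=7, y=10)
  F5: move forward 5, now at (x=7, y=5)
  F4: move forward 4, now at (x=7, y=1)
  F1: move forward 1, now at (x=7, y=0)
  F2: move forward 0/2 (blocked), now at (x=7, y=0)
Final: (x=7, y=0), facing North

Answer: Final position: (x=7, y=0), facing North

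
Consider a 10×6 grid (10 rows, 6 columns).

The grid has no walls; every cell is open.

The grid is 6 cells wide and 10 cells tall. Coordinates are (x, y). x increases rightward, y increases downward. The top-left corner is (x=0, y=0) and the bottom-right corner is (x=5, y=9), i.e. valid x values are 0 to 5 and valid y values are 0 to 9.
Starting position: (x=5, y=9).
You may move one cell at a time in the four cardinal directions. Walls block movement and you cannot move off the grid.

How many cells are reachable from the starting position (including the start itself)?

BFS flood-fill from (x=5, y=9):
  Distance 0: (x=5, y=9)
  Distance 1: (x=5, y=8), (x=4, y=9)
  Distance 2: (x=5, y=7), (x=4, y=8), (x=3, y=9)
  Distance 3: (x=5, y=6), (x=4, y=7), (x=3, y=8), (x=2, y=9)
  Distance 4: (x=5, y=5), (x=4, y=6), (x=3, y=7), (x=2, y=8), (x=1, y=9)
  Distance 5: (x=5, y=4), (x=4, y=5), (x=3, y=6), (x=2, y=7), (x=1, y=8), (x=0, y=9)
  Distance 6: (x=5, y=3), (x=4, y=4), (x=3, y=5), (x=2, y=6), (x=1, y=7), (x=0, y=8)
  Distance 7: (x=5, y=2), (x=4, y=3), (x=3, y=4), (x=2, y=5), (x=1, y=6), (x=0, y=7)
  Distance 8: (x=5, y=1), (x=4, y=2), (x=3, y=3), (x=2, y=4), (x=1, y=5), (x=0, y=6)
  Distance 9: (x=5, y=0), (x=4, y=1), (x=3, y=2), (x=2, y=3), (x=1, y=4), (x=0, y=5)
  Distance 10: (x=4, y=0), (x=3, y=1), (x=2, y=2), (x=1, y=3), (x=0, y=4)
  Distance 11: (x=3, y=0), (x=2, y=1), (x=1, y=2), (x=0, y=3)
  Distance 12: (x=2, y=0), (x=1, y=1), (x=0, y=2)
  Distance 13: (x=1, y=0), (x=0, y=1)
  Distance 14: (x=0, y=0)
Total reachable: 60 (grid has 60 open cells total)

Answer: Reachable cells: 60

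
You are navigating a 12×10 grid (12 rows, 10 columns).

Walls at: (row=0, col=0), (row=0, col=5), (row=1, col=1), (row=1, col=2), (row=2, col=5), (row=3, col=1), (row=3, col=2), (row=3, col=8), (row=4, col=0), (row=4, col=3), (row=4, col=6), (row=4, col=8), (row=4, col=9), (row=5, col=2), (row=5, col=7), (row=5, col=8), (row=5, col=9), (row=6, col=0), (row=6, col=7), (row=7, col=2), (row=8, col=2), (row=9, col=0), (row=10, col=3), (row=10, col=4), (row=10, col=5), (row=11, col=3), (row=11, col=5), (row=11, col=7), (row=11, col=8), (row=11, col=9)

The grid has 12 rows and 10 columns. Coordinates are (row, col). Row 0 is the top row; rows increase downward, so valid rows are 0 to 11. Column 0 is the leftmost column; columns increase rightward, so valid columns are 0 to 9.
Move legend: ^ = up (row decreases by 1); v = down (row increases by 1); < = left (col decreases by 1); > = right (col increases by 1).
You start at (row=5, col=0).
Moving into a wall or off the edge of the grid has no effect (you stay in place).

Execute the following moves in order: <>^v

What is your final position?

Answer: Final position: (row=5, col=1)

Derivation:
Start: (row=5, col=0)
  < (left): blocked, stay at (row=5, col=0)
  > (right): (row=5, col=0) -> (row=5, col=1)
  ^ (up): (row=5, col=1) -> (row=4, col=1)
  v (down): (row=4, col=1) -> (row=5, col=1)
Final: (row=5, col=1)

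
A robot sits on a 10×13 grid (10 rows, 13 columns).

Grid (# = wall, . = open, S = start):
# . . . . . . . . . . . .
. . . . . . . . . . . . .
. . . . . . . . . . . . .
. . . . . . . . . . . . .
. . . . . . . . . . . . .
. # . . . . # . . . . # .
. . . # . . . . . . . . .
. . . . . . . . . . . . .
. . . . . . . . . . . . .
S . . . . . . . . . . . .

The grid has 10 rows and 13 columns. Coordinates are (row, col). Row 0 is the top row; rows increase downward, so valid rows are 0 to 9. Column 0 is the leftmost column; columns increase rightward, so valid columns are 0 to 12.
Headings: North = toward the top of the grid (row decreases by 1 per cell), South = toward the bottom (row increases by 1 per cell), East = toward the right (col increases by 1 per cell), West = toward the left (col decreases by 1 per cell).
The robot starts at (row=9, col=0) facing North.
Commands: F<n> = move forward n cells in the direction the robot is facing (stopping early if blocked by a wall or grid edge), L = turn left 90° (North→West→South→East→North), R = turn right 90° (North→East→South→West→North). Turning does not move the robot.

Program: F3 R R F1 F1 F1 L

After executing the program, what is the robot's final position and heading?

Answer: Final position: (row=9, col=0), facing East

Derivation:
Start: (row=9, col=0), facing North
  F3: move forward 3, now at (row=6, col=0)
  R: turn right, now facing East
  R: turn right, now facing South
  F1: move forward 1, now at (row=7, col=0)
  F1: move forward 1, now at (row=8, col=0)
  F1: move forward 1, now at (row=9, col=0)
  L: turn left, now facing East
Final: (row=9, col=0), facing East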